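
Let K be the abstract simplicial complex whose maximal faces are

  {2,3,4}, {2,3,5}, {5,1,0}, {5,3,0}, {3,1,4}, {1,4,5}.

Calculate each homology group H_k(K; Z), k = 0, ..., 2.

Take the total order 0 < 1 < 2 < 3 < 4 < 5 on the vertex set. Then K (dimension 2) consists of the simplices:

  0-simplices (6): [0], [1], [2], [3], [4], [5]
  1-simplices (12): [0,1], [0,3], [0,5], [1,3], [1,4], [1,5], [2,3], [2,4], [2,5], [3,4], [3,5], [4,5]
  2-simplices (6): [0,1,5], [0,3,5], [1,3,4], [1,4,5], [2,3,4], [2,3,5]

giving chain groups C_0 ≅ Z^6, C_1 ≅ Z^12, C_2 ≅ Z^6.

The boundary map ∂_1: C_1 → C_0 maps an edge to its endpoints' difference, ∂[p,q] = q − p. For instance
  ∂[0,1] = [1] − [0].
The 6×12 boundary matrix has rank 5 and Smith normal form diag(1,1,1,1,1).

The boundary map ∂_2: C_2 → C_1 acts by ∂[p,q,r] = [q,r] − [p,r] + [p,q]. For instance
  ∂[2,3,4] = [3,4] − [2,4] + [2,3],
  ∂[2,3,5] = [3,5] − [2,5] + [2,3].
This gives a 12×6 integer matrix of rank 6; reducing to Smith normal form yields diagonal entries (1,1,1,1,1,1).

From H_k ≅ ker(∂_k) / im(∂_{k+1}) we obtain:

  H_0: rank C_0 − rank ∂_1 = 6 − 5 = 1, and the invariant factors of ∂_1 are all 1, so H_0 = Z.
  H_1: rank ker ∂_1 − rank ∂_2 = (12 − 5) − 6 = 1, and the invariant factors of ∂_2 are all 1, so H_1 = Z.
  H_2: rank ker ∂_2 − rank ∂_3 = (6 − 6) − 0 = 0, and there is no ∂_3, so H_2 = 0.

As a check, the Euler characteristic is 6 − 12 + 6 = 0, which agrees with 1 − 1 + 0 = 0.

H_0 = Z,  H_1 = Z,  H_2 = 0.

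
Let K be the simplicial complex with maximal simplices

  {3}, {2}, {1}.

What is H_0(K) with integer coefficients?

H_0 = Z^3.

K has 3 vertices.
rank ∂_0 = 0, rank ∂_1 = 0 ⇒ b_0 = 3 − 0 − 0 = 3. So H_0 = Z^3.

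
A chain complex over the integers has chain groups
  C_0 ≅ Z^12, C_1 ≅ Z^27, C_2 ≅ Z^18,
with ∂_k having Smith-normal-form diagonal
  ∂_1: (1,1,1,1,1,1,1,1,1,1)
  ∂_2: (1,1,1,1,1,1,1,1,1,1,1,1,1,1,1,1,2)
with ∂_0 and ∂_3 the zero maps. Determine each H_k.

H_0: b_0 = 12 − 0 − 10 = 2; torsion from ∂_1 factors > 1: none. So H_0 = Z^2.
H_1: b_1 = 27 − 10 − 17 = 0; torsion from ∂_2 factors > 1: [2]. So H_1 = Z_2.
H_2: b_2 = 18 − 17 − 0 = 1; torsion from ∂_3 factors > 1: none. So H_2 = Z.

H_0 = Z^2,  H_1 = Z_2,  H_2 = Z.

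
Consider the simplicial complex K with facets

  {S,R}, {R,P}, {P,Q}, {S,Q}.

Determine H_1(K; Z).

We work with the vertex ordering P < Q < R < S. The simplices of K, each written with vertices in increasing order, are:

  0-simplices (4): P, Q, R, S
  1-simplices (4): PQ, PR, QS, RS

Hence C_0 ≅ Z^4, C_1 ≅ Z^4.

The boundary map ∂_1: C_1 → C_0 sends each edge [p,q] (with p < q) to q − p.
The resulting 4×4 matrix has rank 3, and its Smith normal form has invariant factors (1,1,1).

Reading off H_k = ker ∂_k / im ∂_{k+1}:

  H_1: rank ker ∂_1 − rank ∂_2 = (4 − 3) − 0 = 1, and there is no ∂_2, so H_1 = Z.

H_1 ≅ Z.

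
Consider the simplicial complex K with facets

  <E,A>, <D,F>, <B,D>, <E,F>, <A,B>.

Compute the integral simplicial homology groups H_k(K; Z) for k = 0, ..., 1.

Fix the vertex order A < B < D < E < F and write every simplex with vertices in increasing order. Then dim K = 1 and the simplices of K are:

  0-simplices (5): A, B, D, E, F
  1-simplices (5): AB, AE, BD, DF, EF

so the chain groups are C_0 ≅ Z^5, C_1 ≅ Z^5.

∂_1: C_1 → C_0 sends each edge [p,q] (with p < q) to q − p. For instance
  ∂EF = F − E.
The resulting 5×5 matrix has rank 4, and its Smith normal form has invariant factors (1,1,1,1).

From H_k ≅ ker(∂_k) / im(∂_{k+1}) we obtain:

  H_0: rank C_0 − rank ∂_1 = 5 − 4 = 1, and the invariant factors of ∂_1 are all 1, so H_0 = Z.
  H_1: rank ker ∂_1 − rank ∂_2 = (5 − 4) − 0 = 1, and there is no ∂_2, so H_1 = Z.

(K is a triangulation of the circle S^1.)

H_0 ≅ Z,  H_1 ≅ Z.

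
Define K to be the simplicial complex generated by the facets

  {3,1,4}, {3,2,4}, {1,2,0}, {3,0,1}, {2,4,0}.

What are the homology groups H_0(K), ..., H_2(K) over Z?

H_0 = Z,  H_1 = Z,  H_2 = 0.

Order the vertices as 0 < 1 < 2 < 3 < 4. Listing each simplex with vertices in this order, K has dimension 2 with simplices:

  0-simplices (5): [0], [1], [2], [3], [4]
  1-simplices (10): [0,1], [0,2], [0,3], [0,4], [1,2], [1,3], [1,4], [2,3], [2,4], [3,4]
  2-simplices (5): [0,1,2], [0,1,3], [0,2,4], [1,3,4], [2,3,4]

so the chain groups are C_0 ≅ Z^5, C_1 ≅ Z^10, C_2 ≅ Z^5.

∂_1: C_1 → C_0 is given by ∂[p,q] = [q] − [p]. For instance
  ∂[0,4] = [4] − [0].
This gives a 5×10 integer matrix of rank 4; reducing to Smith normal form yields diagonal entries (1,1,1,1).

The boundary map ∂_2: C_2 → C_1 maps a triangle to the signed sum of its edges. For instance
  ∂[2,3,4] = [3,4] − [2,4] + [2,3],
  ∂[1,3,4] = [3,4] − [1,4] + [1,3].
The resulting 10×5 matrix has rank 5, and its Smith normal form has invariant factors (1,1,1,1,1).

Computing H_k = (kernel of ∂_k) / (image of ∂_{k+1}):

  H_0: rank C_0 − rank ∂_1 = 5 − 4 = 1, and the invariant factors of ∂_1 are all 1, so H_0 = Z.
  H_1: rank ker ∂_1 − rank ∂_2 = (10 − 4) − 5 = 1, and the invariant factors of ∂_2 are all 1, so H_1 = Z.
  H_2: rank ker ∂_2 − rank ∂_3 = (5 − 5) − 0 = 0, and there is no ∂_3, so H_2 = 0.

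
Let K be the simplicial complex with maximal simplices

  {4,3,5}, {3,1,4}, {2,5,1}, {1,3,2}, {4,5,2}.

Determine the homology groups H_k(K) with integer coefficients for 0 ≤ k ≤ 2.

Fix the vertex order 1 < 2 < 3 < 4 < 5 and write every simplex with vertices in increasing order. Then dim K = 2 and the simplices of K are:

  0-simplices (5): [1], [2], [3], [4], [5]
  1-simplices (10): [1,2], [1,3], [1,4], [1,5], [2,3], [2,4], [2,5], [3,4], [3,5], [4,5]
  2-simplices (5): [1,2,3], [1,2,5], [1,3,4], [2,4,5], [3,4,5]

so the chain groups are C_0 ≅ Z^5, C_1 ≅ Z^10, C_2 ≅ Z^5.

The boundary map ∂_1: C_1 → C_0 maps an edge to its endpoints' difference, ∂[p,q] = q − p. For instance
  ∂[1,4] = [4] − [1].
The resulting 5×10 matrix has rank 4, and its Smith normal form has invariant factors (1,1,1,1).

The boundary map ∂_2: C_2 → C_1 acts by ∂[p,q,r] = [q,r] − [p,r] + [p,q]. For instance
  ∂[1,2,5] = [2,5] − [1,5] + [1,2],
  ∂[3,4,5] = [4,5] − [3,5] + [3,4].
This gives a 10×5 integer matrix of rank 5; reducing to Smith normal form yields diagonal entries (1,1,1,1,1).

Now H_k = ker ∂_k / im ∂_{k+1}, so:

  H_0: rank C_0 − rank ∂_1 = 5 − 4 = 1, and the invariant factors of ∂_1 are all 1, so H_0 ≅ Z.
  H_1: rank ker ∂_1 − rank ∂_2 = (10 − 4) − 5 = 1, and the invariant factors of ∂_2 are all 1, so H_1 ≅ Z.
  H_2: rank ker ∂_2 − rank ∂_3 = (5 − 5) − 0 = 0, and there is no ∂_3, so H_2 ≅ 0.

(K is a triangulation of the Möbius band.)

H_0 = Z,  H_1 = Z,  H_2 = 0.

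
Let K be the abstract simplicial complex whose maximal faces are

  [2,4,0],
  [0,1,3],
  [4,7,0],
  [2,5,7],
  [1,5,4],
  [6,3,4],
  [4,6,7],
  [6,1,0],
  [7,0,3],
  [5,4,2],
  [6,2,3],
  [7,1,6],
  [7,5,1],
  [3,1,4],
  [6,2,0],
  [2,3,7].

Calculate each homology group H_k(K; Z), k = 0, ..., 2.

Fix the vertex order 0 < 1 < 2 < 3 < 4 < 5 < 6 < 7 and write every simplex with vertices in increasing order. Then dim K = 2 and the simplices of K are:

  0-simplices (8): [0], [1], [2], [3], [4], [5], [6], [7]
  1-simplices (24): (24 of them)
  2-simplices (16): [0,1,3], [0,1,6], [0,2,4], [0,2,6], [0,3,7], [0,4,7], [1,3,4], [1,4,5], [1,5,7], [1,6,7], [2,3,6], [2,3,7], [2,4,5], [2,5,7], [3,4,6], [4,6,7]

Hence C_0 ≅ Z^8, C_1 ≅ Z^24, C_2 ≅ Z^16.

Boundary ∂_1: C_1 → C_0 maps an edge to its endpoints' difference, ∂[p,q] = q − p. For instance
  ∂[3,4] = [4] − [3].
The 8×24 boundary matrix has rank 7 and Smith normal form diag(1,1,1,1,1,1,1).

∂_2: C_2 → C_1 maps a triangle to the signed sum of its edges. For instance
  ∂[0,1,3] = [1,3] − [0,3] + [0,1],
  ∂[4,6,7] = [6,7] − [4,7] + [4,6].
The resulting 24×16 matrix has rank 15, and its Smith normal form has invariant factors (1,1,1,1,1,1,1,1,1,1,1,1,1,1,1).

Computing H_k = (kernel of ∂_k) / (image of ∂_{k+1}):

  H_0: rank C_0 − rank ∂_1 = 8 − 7 = 1, and the invariant factors of ∂_1 are all 1, so H_0 = Z.
  H_1: rank ker ∂_1 − rank ∂_2 = (24 − 7) − 15 = 2, and the invariant factors of ∂_2 are all 1, so H_1 = Z^2.
  H_2: rank ker ∂_2 − rank ∂_3 = (16 − 15) − 0 = 1, and there is no ∂_3, so H_2 = Z.

H_0 = Z,  H_1 = Z^2,  H_2 = Z.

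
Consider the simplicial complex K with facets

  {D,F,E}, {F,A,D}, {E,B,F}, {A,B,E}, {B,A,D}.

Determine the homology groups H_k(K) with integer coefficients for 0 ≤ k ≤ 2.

Fix the vertex order A < B < D < E < F and write every simplex with vertices in increasing order. Then dim K = 2 and the simplices of K are:

  0-simplices (5): A, B, D, E, F
  1-simplices (10): AB, AD, AE, AF, BD, BE, BF, DE, DF, EF
  2-simplices (5): ABD, ABE, ADF, BEF, DEF

so the chain groups are C_0 ≅ Z^5, C_1 ≅ Z^10, C_2 ≅ Z^5.

Boundary ∂_1: C_1 → C_0 sends each edge [p,q] (with p < q) to q − p. For instance
  ∂BD = D − B.
The 5×10 boundary matrix has rank 4 and Smith normal form diag(1,1,1,1).

Boundary ∂_2: C_2 → C_1 maps a triangle to the signed sum of its edges. For instance
  ∂ABD = BD − AD + AB,
  ∂ABE = BE − AE + AB.
The resulting 10×5 matrix has rank 5, and its Smith normal form has invariant factors (1,1,1,1,1).

Computing H_k = (kernel of ∂_k) / (image of ∂_{k+1}):

  H_0: rank C_0 − rank ∂_1 = 5 − 4 = 1, and the invariant factors of ∂_1 are all 1, so H_0 ≅ Z.
  H_1: rank ker ∂_1 − rank ∂_2 = (10 − 4) − 5 = 1, and the invariant factors of ∂_2 are all 1, so H_1 ≅ Z.
  H_2: rank ker ∂_2 − rank ∂_3 = (5 − 5) − 0 = 0, and there is no ∂_3, so H_2 ≅ 0.

(K is a triangulation of the Möbius band.)

H_0 = Z,  H_1 = Z,  H_2 = 0.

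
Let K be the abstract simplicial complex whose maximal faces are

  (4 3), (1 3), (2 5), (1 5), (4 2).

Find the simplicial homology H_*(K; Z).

H_0 ≅ Z,  H_1 ≅ Z.

We work with the vertex ordering 1 < 2 < 3 < 4 < 5. The simplices of K, each written with vertices in increasing order, are:

  0-simplices (5): [1], [2], [3], [4], [5]
  1-simplices (5): [1,3], [1,5], [2,4], [2,5], [3,4]

giving chain groups C_0 ≅ Z^5, C_1 ≅ Z^5.

The boundary map ∂_1: C_1 → C_0 sends each edge [p,q] (with p < q) to q − p. For instance
  ∂[1,5] = [5] − [1].
The 5×5 boundary matrix has rank 4 and Smith normal form diag(1,1,1,1).

Now H_k = ker ∂_k / im ∂_{k+1}, so:

  H_0: rank C_0 − rank ∂_1 = 5 − 4 = 1, and the invariant factors of ∂_1 are all 1, so H_0 = Z.
  H_1: rank ker ∂_1 − rank ∂_2 = (5 − 4) − 0 = 1, and there is no ∂_2, so H_1 = Z.

As a check, the Euler characteristic is 5 − 5 = 0, which agrees with 1 − 1 = 0.
(K is a triangulation of the circle S^1.)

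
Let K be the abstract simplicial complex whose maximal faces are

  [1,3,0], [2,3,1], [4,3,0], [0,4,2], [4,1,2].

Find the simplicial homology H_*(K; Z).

H_0 = Z,  H_1 = Z,  H_2 = 0.

Fix the vertex order 0 < 1 < 2 < 3 < 4 and write every simplex with vertices in increasing order. Then dim K = 2 and the simplices of K are:

  0-simplices (5): [0], [1], [2], [3], [4]
  1-simplices (10): [0,1], [0,2], [0,3], [0,4], [1,2], [1,3], [1,4], [2,3], [2,4], [3,4]
  2-simplices (5): [0,1,3], [0,2,4], [0,3,4], [1,2,3], [1,2,4]

Hence C_0 ≅ Z^5, C_1 ≅ Z^10, C_2 ≅ Z^5.

The boundary map ∂_1: C_1 → C_0 maps an edge to its endpoints' difference, ∂[p,q] = q − p. For instance
  ∂[0,1] = [1] − [0].
As a 5×10 matrix over Z this has rank 4, with invariant factors (1,1,1,1).

The boundary map ∂_2: C_2 → C_1 sends each 2-simplex [p,q,r] to [q,r] − [p,r] + [p,q]. For instance
  ∂[1,2,3] = [2,3] − [1,3] + [1,2],
  ∂[1,2,4] = [2,4] − [1,4] + [1,2].
As a 10×5 matrix over Z this has rank 5, with invariant factors (1,1,1,1,1).

Now H_k = ker ∂_k / im ∂_{k+1}, so:

  H_0: rank C_0 − rank ∂_1 = 5 − 4 = 1, and the invariant factors of ∂_1 are all 1, so H_0 = Z.
  H_1: rank ker ∂_1 − rank ∂_2 = (10 − 4) − 5 = 1, and the invariant factors of ∂_2 are all 1, so H_1 = Z.
  H_2: rank ker ∂_2 − rank ∂_3 = (5 − 5) − 0 = 0, and there is no ∂_3, so H_2 = 0.

(K is a triangulation of the Möbius band.)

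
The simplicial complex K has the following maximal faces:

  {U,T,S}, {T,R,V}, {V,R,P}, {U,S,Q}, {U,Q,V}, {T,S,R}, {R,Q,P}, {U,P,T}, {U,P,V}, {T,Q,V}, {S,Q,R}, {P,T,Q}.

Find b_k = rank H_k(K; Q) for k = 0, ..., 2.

b_0 = 1, b_1 = 0, b_2 = 0.

K has 7 vertices, 18 edges, 12 triangles.
rank ∂_0 = 0, rank ∂_1 = 6 ⇒ b_0 = 7 − 0 − 6 = 1; all invariant factors of ∂_1 are 1 so no torsion. So H_0 = Z.
rank ∂_1 = 6, rank ∂_2 = 12 ⇒ b_1 = 18 − 6 − 12 = 0; ∂_2 has invariant factor(s) [2] giving torsion. So H_1 = Z/2.
rank ∂_2 = 12, rank ∂_3 = 0 ⇒ b_2 = 12 − 12 − 0 = 0. So H_2 = 0.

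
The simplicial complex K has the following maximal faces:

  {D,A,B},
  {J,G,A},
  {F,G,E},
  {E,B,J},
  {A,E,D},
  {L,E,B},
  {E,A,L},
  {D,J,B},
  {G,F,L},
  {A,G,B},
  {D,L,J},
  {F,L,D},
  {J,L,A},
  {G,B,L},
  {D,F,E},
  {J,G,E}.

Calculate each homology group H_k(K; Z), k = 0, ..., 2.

H_0 = Z,  H_1 = Z^2,  H_2 = Z.

Take the total order A < B < D < E < F < G < J < L on the vertex set. Then K (dimension 2) consists of the simplices:

  0-simplices (8): A, B, D, E, F, G, J, L
  1-simplices (24): AB, AD, AE, AG, AJ, AL, BD, BE, BG, BJ, BL, DE, DF, DJ, DL, EF, EG, EJ, EL, FG, FL, GJ, GL, JL
  2-simplices (16): ABD, ABG, ADE, AEL, AGJ, AJL, BDJ, BEJ, BEL, BGL, DEF, DFL, DJL, EFG, EGJ, FGL

so the chain groups are C_0 ≅ Z^8, C_1 ≅ Z^24, C_2 ≅ Z^16.

∂_1: C_1 → C_0 is given by ∂[p,q] = [q] − [p]. For instance
  ∂EJ = J − E.
The resulting 8×24 matrix has rank 7, and its Smith normal form has invariant factors (1,1,1,1,1,1,1).

Boundary ∂_2: C_2 → C_1 sends each 2-simplex [p,q,r] to [q,r] − [p,r] + [p,q]. For instance
  ∂DFL = FL − DL + DF,
  ∂AEL = EL − AL + AE.
The resulting 24×16 matrix has rank 15, and its Smith normal form has invariant factors (1,1,1,1,1,1,1,1,1,1,1,1,1,1,1).

Now H_k = ker ∂_k / im ∂_{k+1}, so:

  H_0: rank C_0 − rank ∂_1 = 8 − 7 = 1, and the invariant factors of ∂_1 are all 1, so H_0 ≅ Z.
  H_1: rank ker ∂_1 − rank ∂_2 = (24 − 7) − 15 = 2, and the invariant factors of ∂_2 are all 1, so H_1 ≅ Z^2.
  H_2: rank ker ∂_2 − rank ∂_3 = (16 − 15) − 0 = 1, and there is no ∂_3, so H_2 ≅ Z.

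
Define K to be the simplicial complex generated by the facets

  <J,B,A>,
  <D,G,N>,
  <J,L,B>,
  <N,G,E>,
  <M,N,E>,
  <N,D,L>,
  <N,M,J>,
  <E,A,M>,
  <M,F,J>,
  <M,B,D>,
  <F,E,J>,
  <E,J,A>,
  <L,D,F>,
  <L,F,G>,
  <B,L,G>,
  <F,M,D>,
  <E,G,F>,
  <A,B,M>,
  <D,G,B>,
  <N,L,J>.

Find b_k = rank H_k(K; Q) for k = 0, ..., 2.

b_0 = 1, b_1 = 1, b_2 = 0.

We work with the vertex ordering A < B < D < E < F < G < J < L < M < N. The simplices of K, each written with vertices in increasing order, are:

  0-simplices (10): A, B, D, E, F, G, J, L, M, N
  1-simplices (30): AB, AE, AJ, AM, BD, BG, BJ, BL, BM, DF, DG, DL, DM, DN, EF, EG, EJ, EM, EN, FG, FJ, FL, FM, GL, GN, JL, JM, JN, LN, MN
  2-simplices (20): ABJ, ABM, AEJ, AEM, BDG, BDM, BGL, BJL, DFL, DFM, DGN, DLN, EFG, EFJ, EGN, EMN, FGL, FJM, JLN, JMN

giving chain groups C_0 ≅ Z^10, C_1 ≅ Z^30, C_2 ≅ Z^20.

The boundary map ∂_1: C_1 → C_0 maps an edge to its endpoints' difference, ∂[p,q] = q − p. For instance
  ∂FG = G − F.
This gives a 10×30 integer matrix of rank 9; reducing to Smith normal form yields diagonal entries (1,1,1,1,1,1,1,1,1).

∂_2: C_2 → C_1 sends each 2-simplex [p,q,r] to [q,r] − [p,r] + [p,q]. For instance
  ∂AEJ = EJ − AJ + AE,
  ∂BDG = DG − BG + BD.
The 30×20 boundary matrix has rank 20 and Smith normal form diag(1,1,1,1,1,1,1,1,1,1,1,1,1,1,1,1,1,1,1,2).

Computing H_k = (kernel of ∂_k) / (image of ∂_{k+1}):

  H_0: rank C_0 − rank ∂_1 = 10 − 9 = 1, and the invariant factors of ∂_1 are all 1, so H_0 = Z.
  H_1: rank ker ∂_1 − rank ∂_2 = (30 − 9) − 20 = 1, and ∂_2 has invariant factor 2 > 1, so H_1 = Z ⊕ Z/2.
  H_2: rank ker ∂_2 − rank ∂_3 = (20 − 20) − 0 = 0, and there is no ∂_3, so H_2 = 0.

As a check, the Euler characteristic is 10 − 30 + 20 = 0, which agrees with 1 − 1 + 0 = 0.

Hence the Betti numbers are b_0 = 1, b_1 = 1, b_2 = 0.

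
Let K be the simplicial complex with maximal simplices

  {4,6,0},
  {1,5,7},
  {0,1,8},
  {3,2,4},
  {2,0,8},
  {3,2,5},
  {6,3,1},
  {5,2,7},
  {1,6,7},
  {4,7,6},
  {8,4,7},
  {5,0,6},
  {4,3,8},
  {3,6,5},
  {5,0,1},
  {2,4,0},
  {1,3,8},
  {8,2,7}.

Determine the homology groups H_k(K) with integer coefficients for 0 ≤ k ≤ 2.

Order the vertices as 0 < 1 < 2 < 3 < 4 < 5 < 6 < 7 < 8. Listing each simplex with vertices in this order, K has dimension 2 with simplices:

  0-simplices (9): [0], [1], [2], [3], [4], [5], [6], [7], [8]
  1-simplices (27): (27 of them)
  2-simplices (18): [0,1,5], [0,1,8], [0,2,4], [0,2,8], [0,4,6], [0,5,6], [1,3,6], [1,3,8], [1,5,7], [1,6,7], [2,3,4], [2,3,5], [2,5,7], [2,7,8], [3,4,8], [3,5,6], [4,6,7], [4,7,8]

giving chain groups C_0 ≅ Z^9, C_1 ≅ Z^27, C_2 ≅ Z^18.

Boundary ∂_1: C_1 → C_0 maps an edge to its endpoints' difference, ∂[p,q] = q − p. For instance
  ∂[4,6] = [6] − [4].
This gives a 9×27 integer matrix of rank 8; reducing to Smith normal form yields diagonal entries (1,1,1,1,1,1,1,1).

The boundary map ∂_2: C_2 → C_1 maps a triangle to the signed sum of its edges. For instance
  ∂[1,6,7] = [6,7] − [1,7] + [1,6],
  ∂[0,2,8] = [2,8] − [0,8] + [0,2].
As a 27×18 matrix over Z this has rank 18, with invariant factors (1,1,1,1,1,1,1,1,1,1,1,1,1,1,1,1,1,2).

Computing H_k = (kernel of ∂_k) / (image of ∂_{k+1}):

  H_0: rank C_0 − rank ∂_1 = 9 − 8 = 1, and the invariant factors of ∂_1 are all 1, so H_0 = Z.
  H_1: rank ker ∂_1 − rank ∂_2 = (27 − 8) − 18 = 1, and ∂_2 has invariant factor 2 > 1, so H_1 = Z ⊕ Z_2.
  H_2: rank ker ∂_2 − rank ∂_3 = (18 − 18) − 0 = 0, and there is no ∂_3, so H_2 = 0.

H_0 ≅ Z,  H_1 ≅ Z ⊕ Z_2,  H_2 = 0.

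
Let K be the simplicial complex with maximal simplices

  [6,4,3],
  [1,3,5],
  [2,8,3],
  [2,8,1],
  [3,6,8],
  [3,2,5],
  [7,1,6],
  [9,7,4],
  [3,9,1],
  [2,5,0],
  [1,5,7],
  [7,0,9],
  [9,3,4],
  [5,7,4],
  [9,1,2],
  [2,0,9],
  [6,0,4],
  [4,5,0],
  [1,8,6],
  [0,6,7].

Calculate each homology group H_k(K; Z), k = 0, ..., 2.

H_0 ≅ Z,  H_1 ≅ Z ⊕ Z/2,  H_2 = 0.

We work with the vertex ordering 0 < 1 < 2 < 3 < 4 < 5 < 6 < 7 < 8 < 9. The simplices of K, each written with vertices in increasing order, are:

  0-simplices (10): [0], [1], [2], [3], [4], [5], [6], [7], [8], [9]
  1-simplices (30): (30 of them)
  2-simplices (20): (20 of them)

Hence C_0 ≅ Z^10, C_1 ≅ Z^30, C_2 ≅ Z^20.

∂_1: C_1 → C_0 maps an edge to its endpoints' difference, ∂[p,q] = q − p. For instance
  ∂[2,5] = [5] − [2].
As a 10×30 matrix over Z this has rank 9, with invariant factors (1,1,1,1,1,1,1,1,1).

The boundary map ∂_2: C_2 → C_1 maps a triangle to the signed sum of its edges. For instance
  ∂[0,4,5] = [4,5] − [0,5] + [0,4],
  ∂[1,3,9] = [3,9] − [1,9] + [1,3].
The resulting 30×20 matrix has rank 20, and its Smith normal form has invariant factors (1,1,1,1,1,1,1,1,1,1,1,1,1,1,1,1,1,1,1,2).

Now H_k = ker ∂_k / im ∂_{k+1}, so:

  H_0: rank C_0 − rank ∂_1 = 10 − 9 = 1, and the invariant factors of ∂_1 are all 1, so H_0 = Z.
  H_1: rank ker ∂_1 − rank ∂_2 = (30 − 9) − 20 = 1, and ∂_2 has invariant factor 2 > 1, so H_1 = Z ⊕ Z/2.
  H_2: rank ker ∂_2 − rank ∂_3 = (20 − 20) − 0 = 0, and there is no ∂_3, so H_2 = 0.

(K is a triangulation of the Klein bottle.)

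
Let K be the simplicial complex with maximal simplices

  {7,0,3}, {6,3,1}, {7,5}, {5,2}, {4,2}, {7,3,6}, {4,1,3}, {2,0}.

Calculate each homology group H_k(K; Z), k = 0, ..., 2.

Take the total order 0 < 1 < 2 < 3 < 4 < 5 < 6 < 7 on the vertex set. Then K (dimension 2) consists of the simplices:

  0-simplices (8): [0], [1], [2], [3], [4], [5], [6], [7]
  1-simplices (13): [0,2], [0,3], [0,7], [1,3], [1,4], [1,6], [2,4], [2,5], [3,4], [3,6], [3,7], [5,7], [6,7]
  2-simplices (4): [0,3,7], [1,3,4], [1,3,6], [3,6,7]

giving chain groups C_0 ≅ Z^8, C_1 ≅ Z^13, C_2 ≅ Z^4.

Boundary ∂_1: C_1 → C_0 maps an edge to its endpoints' difference, ∂[p,q] = q − p. For instance
  ∂[1,3] = [3] − [1].
The resulting 8×13 matrix has rank 7, and its Smith normal form has invariant factors (1,1,1,1,1,1,1).

The boundary map ∂_2: C_2 → C_1 maps a triangle to the signed sum of its edges. For instance
  ∂[3,6,7] = [6,7] − [3,7] + [3,6],
  ∂[1,3,4] = [3,4] − [1,4] + [1,3].
This gives a 13×4 integer matrix of rank 4; reducing to Smith normal form yields diagonal entries (1,1,1,1).

Computing H_k = (kernel of ∂_k) / (image of ∂_{k+1}):

  H_0: rank C_0 − rank ∂_1 = 8 − 7 = 1, and the invariant factors of ∂_1 are all 1, so H_0 ≅ Z.
  H_1: rank ker ∂_1 − rank ∂_2 = (13 − 7) − 4 = 2, and the invariant factors of ∂_2 are all 1, so H_1 ≅ Z^2.
  H_2: rank ker ∂_2 − rank ∂_3 = (4 − 4) − 0 = 0, and there is no ∂_3, so H_2 ≅ 0.

As a check, the Euler characteristic is 8 − 13 + 4 = -1, which agrees with 1 − 2 + 0 = -1.

H_0 = Z,  H_1 = Z^2,  H_2 = 0.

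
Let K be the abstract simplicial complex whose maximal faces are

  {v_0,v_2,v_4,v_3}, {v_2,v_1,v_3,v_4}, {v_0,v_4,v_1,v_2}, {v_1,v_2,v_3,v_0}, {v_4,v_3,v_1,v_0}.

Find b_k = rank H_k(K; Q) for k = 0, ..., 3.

b_0 = 1, b_1 = 0, b_2 = 0, b_3 = 1.

Order the vertices as v_0 < v_1 < v_2 < v_3 < v_4. Listing each simplex with vertices in this order, K has dimension 3 with simplices:

  0-simplices (5): [v_0], [v_1], [v_2], [v_3], [v_4]
  1-simplices (10): [v_0,v_1], [v_0,v_2], [v_0,v_3], [v_0,v_4], [v_1,v_2], [v_1,v_3], [v_1,v_4], [v_2,v_3], [v_2,v_4], [v_3,v_4]
  2-simplices (10): [v_0,v_1,v_2], [v_0,v_1,v_3], [v_0,v_1,v_4], [v_0,v_2,v_3], [v_0,v_2,v_4], [v_0,v_3,v_4], [v_1,v_2,v_3], [v_1,v_2,v_4], [v_1,v_3,v_4], [v_2,v_3,v_4]
  3-simplices (5): [v_0,v_1,v_2,v_3], [v_0,v_1,v_2,v_4], [v_0,v_1,v_3,v_4], [v_0,v_2,v_3,v_4], [v_1,v_2,v_3,v_4]

giving chain groups C_0 ≅ Z^5, C_1 ≅ Z^10, C_2 ≅ Z^10, C_3 ≅ Z^5.

Boundary ∂_1: C_1 → C_0 maps an edge to its endpoints' difference, ∂[p,q] = q − p.
This gives a 5×10 integer matrix of rank 4; reducing to Smith normal form yields diagonal entries (1,1,1,1).

Boundary ∂_2: C_2 → C_1 sends each 2-simplex [p,q,r] to [q,r] − [p,r] + [p,q]. For instance
  ∂[v_2,v_3,v_4] = [v_3,v_4] − [v_2,v_4] + [v_2,v_3],
  ∂[v_0,v_3,v_4] = [v_3,v_4] − [v_0,v_4] + [v_0,v_3].
As a 10×10 matrix over Z this has rank 6, with invariant factors (1,1,1,1,1,1).

Boundary ∂_3: C_3 → C_2 sends each 3-simplex σ to the alternating sum Σ_i (−1)^i (σ with its i-th vertex removed). For instance
  ∂[v_1,v_2,v_3,v_4] = [v_2,v_3,v_4] − [v_1,v_3,v_4] + [v_1,v_2,v_4] − [v_1,v_2,v_3],
  ∂[v_0,v_1,v_2,v_4] = [v_1,v_2,v_4] − [v_0,v_2,v_4] + [v_0,v_1,v_4] − [v_0,v_1,v_2].
The resulting 10×5 matrix has rank 4, and its Smith normal form has invariant factors (1,1,1,1).

From H_k ≅ ker(∂_k) / im(∂_{k+1}) we obtain:

  H_0: rank C_0 − rank ∂_1 = 5 − 4 = 1, and the invariant factors of ∂_1 are all 1, so H_0 ≅ Z.
  H_1: rank ker ∂_1 − rank ∂_2 = (10 − 4) − 6 = 0, and the invariant factors of ∂_2 are all 1, so H_1 ≅ 0.
  H_2: rank ker ∂_2 − rank ∂_3 = (10 − 6) − 4 = 0, and the invariant factors of ∂_3 are all 1, so H_2 ≅ 0.
  H_3: rank ker ∂_3 − rank ∂_4 = (5 − 4) − 0 = 1, and there is no ∂_4, so H_3 ≅ Z.

As a check, the Euler characteristic is 5 − 10 + 10 − 5 = 0, which agrees with 1 − 0 + 0 − 1 = 0.

Hence the Betti numbers are b_0 = 1, b_1 = 0, b_2 = 0, b_3 = 1.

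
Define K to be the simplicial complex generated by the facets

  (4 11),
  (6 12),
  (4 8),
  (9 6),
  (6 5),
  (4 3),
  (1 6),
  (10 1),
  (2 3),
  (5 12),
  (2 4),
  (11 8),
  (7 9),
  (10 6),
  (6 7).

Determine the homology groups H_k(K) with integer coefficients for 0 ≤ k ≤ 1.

Take the total order 1 < 2 < 3 < 4 < 5 < 6 < 7 < 8 < 9 < 10 < 11 < 12 on the vertex set. Then K (dimension 1) consists of the simplices:

  0-simplices (12): [1], [2], [3], [4], [5], [6], [7], [8], [9], [10], [11], [12]
  1-simplices (15): [1,6], [1,10], [2,3], [2,4], [3,4], [4,8], [4,11], [5,6], [5,12], [6,7], [6,9], [6,10], [6,12], [7,9], [8,11]

Hence C_0 ≅ Z^12, C_1 ≅ Z^15.

Boundary ∂_1: C_1 → C_0 maps an edge to its endpoints' difference, ∂[p,q] = q − p.
This gives a 12×15 integer matrix of rank 10; reducing to Smith normal form yields diagonal entries (1,1,1,1,1,1,1,1,1,1).

Reading off H_k = ker ∂_k / im ∂_{k+1}:

  H_0: rank C_0 − rank ∂_1 = 12 − 10 = 2, and the invariant factors of ∂_1 are all 1, so H_0 ≅ Z^2.
  H_1: rank ker ∂_1 − rank ∂_2 = (15 − 10) − 0 = 5, and there is no ∂_2, so H_1 ≅ Z^5.

As a check, the Euler characteristic is 12 − 15 = -3, which agrees with 2 − 5 = -3.

H_0 ≅ Z^2,  H_1 ≅ Z^5.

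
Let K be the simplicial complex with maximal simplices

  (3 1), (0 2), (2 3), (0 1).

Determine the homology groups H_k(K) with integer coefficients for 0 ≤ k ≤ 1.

H_0 ≅ Z,  H_1 ≅ Z.

Take the total order 0 < 1 < 2 < 3 on the vertex set. Then K (dimension 1) consists of the simplices:

  0-simplices (4): [0], [1], [2], [3]
  1-simplices (4): [0,1], [0,2], [1,3], [2,3]

giving chain groups C_0 ≅ Z^4, C_1 ≅ Z^4.

Boundary ∂_1: C_1 → C_0 is given by ∂[p,q] = [q] − [p].
The 4×4 boundary matrix has rank 3 and Smith normal form diag(1,1,1).

Reading off H_k = ker ∂_k / im ∂_{k+1}:

  H_0: rank C_0 − rank ∂_1 = 4 − 3 = 1, and the invariant factors of ∂_1 are all 1, so H_0 = Z.
  H_1: rank ker ∂_1 − rank ∂_2 = (4 − 3) − 0 = 1, and there is no ∂_2, so H_1 = Z.

As a check, the Euler characteristic is 4 − 4 = 0, which agrees with 1 − 1 = 0.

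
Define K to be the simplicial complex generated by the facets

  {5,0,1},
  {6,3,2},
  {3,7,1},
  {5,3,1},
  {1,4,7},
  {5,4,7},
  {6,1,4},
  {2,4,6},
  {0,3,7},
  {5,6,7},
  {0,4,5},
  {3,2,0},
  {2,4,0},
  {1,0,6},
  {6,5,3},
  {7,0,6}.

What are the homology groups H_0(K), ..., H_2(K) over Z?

H_0 ≅ Z,  H_1 ≅ Z^2,  H_2 ≅ Z.

Fix the vertex order 0 < 1 < 2 < 3 < 4 < 5 < 6 < 7 and write every simplex with vertices in increasing order. Then dim K = 2 and the simplices of K are:

  0-simplices (8): [0], [1], [2], [3], [4], [5], [6], [7]
  1-simplices (24): (24 of them)
  2-simplices (16): [0,1,5], [0,1,6], [0,2,3], [0,2,4], [0,3,7], [0,4,5], [0,6,7], [1,3,5], [1,3,7], [1,4,6], [1,4,7], [2,3,6], [2,4,6], [3,5,6], [4,5,7], [5,6,7]

Hence C_0 ≅ Z^8, C_1 ≅ Z^24, C_2 ≅ Z^16.

∂_1: C_1 → C_0 maps an edge to its endpoints' difference, ∂[p,q] = q − p.
The 8×24 boundary matrix has rank 7 and Smith normal form diag(1,1,1,1,1,1,1).

The boundary map ∂_2: C_2 → C_1 acts by ∂[p,q,r] = [q,r] − [p,r] + [p,q]. For instance
  ∂[1,3,5] = [3,5] − [1,5] + [1,3],
  ∂[5,6,7] = [6,7] − [5,7] + [5,6].
The 24×16 boundary matrix has rank 15 and Smith normal form diag(1,1,1,1,1,1,1,1,1,1,1,1,1,1,1).

From H_k ≅ ker(∂_k) / im(∂_{k+1}) we obtain:

  H_0: rank C_0 − rank ∂_1 = 8 − 7 = 1, and the invariant factors of ∂_1 are all 1, so H_0 ≅ Z.
  H_1: rank ker ∂_1 − rank ∂_2 = (24 − 7) − 15 = 2, and the invariant factors of ∂_2 are all 1, so H_1 ≅ Z^2.
  H_2: rank ker ∂_2 − rank ∂_3 = (16 − 15) − 0 = 1, and there is no ∂_3, so H_2 ≅ Z.

As a check, the Euler characteristic is 8 − 24 + 16 = 0, which agrees with 1 − 2 + 1 = 0.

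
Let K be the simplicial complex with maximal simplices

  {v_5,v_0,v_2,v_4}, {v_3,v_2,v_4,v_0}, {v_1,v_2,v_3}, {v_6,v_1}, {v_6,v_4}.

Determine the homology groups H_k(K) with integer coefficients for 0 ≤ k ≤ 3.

Fix the vertex order v_0 < v_1 < v_2 < v_3 < v_4 < v_5 < v_6 and write every simplex with vertices in increasing order. Then dim K = 3 and the simplices of K are:

  0-simplices (7): [v_0], [v_1], [v_2], [v_3], [v_4], [v_5], [v_6]
  1-simplices (13): [v_0,v_2], [v_0,v_3], [v_0,v_4], [v_0,v_5], [v_1,v_2], [v_1,v_3], [v_1,v_6], [v_2,v_3], [v_2,v_4], [v_2,v_5], [v_3,v_4], [v_4,v_5], [v_4,v_6]
  2-simplices (8): [v_0,v_2,v_3], [v_0,v_2,v_4], [v_0,v_2,v_5], [v_0,v_3,v_4], [v_0,v_4,v_5], [v_1,v_2,v_3], [v_2,v_3,v_4], [v_2,v_4,v_5]
  3-simplices (2): [v_0,v_2,v_3,v_4], [v_0,v_2,v_4,v_5]

giving chain groups C_0 ≅ Z^7, C_1 ≅ Z^13, C_2 ≅ Z^8, C_3 ≅ Z^2.

∂_1: C_1 → C_0 is given by ∂[p,q] = [q] − [p]. For instance
  ∂[v_1,v_3] = [v_3] − [v_1].
As a 7×13 matrix over Z this has rank 6, with invariant factors (1,1,1,1,1,1).

Boundary ∂_2: C_2 → C_1 maps a triangle to the signed sum of its edges. For instance
  ∂[v_0,v_2,v_4] = [v_2,v_4] − [v_0,v_4] + [v_0,v_2],
  ∂[v_0,v_3,v_4] = [v_3,v_4] − [v_0,v_4] + [v_0,v_3].
As a 13×8 matrix over Z this has rank 6, with invariant factors (1,1,1,1,1,1).

The boundary map ∂_3: C_3 → C_2 sends each 3-simplex σ to the alternating sum Σ_i (−1)^i (σ with its i-th vertex removed). For instance
  ∂[v_0,v_2,v_4,v_5] = [v_2,v_4,v_5] − [v_0,v_4,v_5] + [v_0,v_2,v_5] − [v_0,v_2,v_4],
  ∂[v_0,v_2,v_3,v_4] = [v_2,v_3,v_4] − [v_0,v_3,v_4] + [v_0,v_2,v_4] − [v_0,v_2,v_3].
This gives a 8×2 integer matrix of rank 2; reducing to Smith normal form yields diagonal entries (1,1).

Computing H_k = (kernel of ∂_k) / (image of ∂_{k+1}):

  H_0: rank C_0 − rank ∂_1 = 7 − 6 = 1, and the invariant factors of ∂_1 are all 1, so H_0 = Z.
  H_1: rank ker ∂_1 − rank ∂_2 = (13 − 6) − 6 = 1, and the invariant factors of ∂_2 are all 1, so H_1 = Z.
  H_2: rank ker ∂_2 − rank ∂_3 = (8 − 6) − 2 = 0, and the invariant factors of ∂_3 are all 1, so H_2 = 0.
  H_3: rank ker ∂_3 − rank ∂_4 = (2 − 2) − 0 = 0, and there is no ∂_4, so H_3 = 0.

As a check, the Euler characteristic is 7 − 13 + 8 − 2 = 0, which agrees with 1 − 1 + 0 − 0 = 0.

H_0 ≅ Z,  H_1 ≅ Z,  H_2 = 0,  H_3 = 0.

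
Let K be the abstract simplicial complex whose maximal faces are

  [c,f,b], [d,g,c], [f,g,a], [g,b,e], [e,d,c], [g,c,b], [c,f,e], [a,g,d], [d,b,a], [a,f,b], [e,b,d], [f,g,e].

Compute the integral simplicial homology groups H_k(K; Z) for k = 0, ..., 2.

Fix the vertex order a < b < c < d < e < f < g and write every simplex with vertices in increasing order. Then dim K = 2 and the simplices of K are:

  0-simplices (7): a, b, c, d, e, f, g
  1-simplices (18): ab, ad, af, ag, bc, bd, be, bf, bg, cd, ce, cf, cg, de, dg, ef, eg, fg
  2-simplices (12): abd, abf, adg, afg, bcf, bcg, bde, beg, cde, cdg, cef, efg

giving chain groups C_0 ≅ Z^7, C_1 ≅ Z^18, C_2 ≅ Z^12.

Boundary ∂_1: C_1 → C_0 sends each edge [p,q] (with p < q) to q − p. For instance
  ∂bc = c − b.
As a 7×18 matrix over Z this has rank 6, with invariant factors (1,1,1,1,1,1).

∂_2: C_2 → C_1 maps a triangle to the signed sum of its edges. For instance
  ∂cde = de − ce + cd,
  ∂abf = bf − af + ab.
This gives a 18×12 integer matrix of rank 12; reducing to Smith normal form yields diagonal entries (1,1,1,1,1,1,1,1,1,1,1,2).

Computing H_k = (kernel of ∂_k) / (image of ∂_{k+1}):

  H_0: rank C_0 − rank ∂_1 = 7 − 6 = 1, and the invariant factors of ∂_1 are all 1, so H_0 = Z.
  H_1: rank ker ∂_1 − rank ∂_2 = (18 − 6) − 12 = 0, and ∂_2 has invariant factor 2 > 1, so H_1 = Z_2.
  H_2: rank ker ∂_2 − rank ∂_3 = (12 − 12) − 0 = 0, and there is no ∂_3, so H_2 = 0.

H_0 = Z,  H_1 = Z_2,  H_2 = 0.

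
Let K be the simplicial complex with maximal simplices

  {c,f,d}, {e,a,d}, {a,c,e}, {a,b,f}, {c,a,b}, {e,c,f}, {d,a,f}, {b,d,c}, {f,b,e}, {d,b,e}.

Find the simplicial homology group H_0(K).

H_0 ≅ Z.

Order the vertices as a < b < c < d < e < f. Listing each simplex with vertices in this order, K has dimension 2 with simplices:

  0-simplices (6): a, b, c, d, e, f
  1-simplices (15): ab, ac, ad, ae, af, bc, bd, be, bf, cd, ce, cf, de, df, ef
  2-simplices (10): abc, abf, ace, ade, adf, bcd, bde, bef, cdf, cef

so the chain groups are C_0 ≅ Z^6, C_1 ≅ Z^15, C_2 ≅ Z^10.

The boundary map ∂_1: C_1 → C_0 is given by ∂[p,q] = [q] − [p]. For instance
  ∂bc = c − b.
The 6×15 boundary matrix has rank 5 and Smith normal form diag(1,1,1,1,1).

The boundary map ∂_2: C_2 → C_1 sends each 2-simplex [p,q,r] to [q,r] − [p,r] + [p,q]. For instance
  ∂bde = de − be + bd,
  ∂bcd = cd − bd + bc.
The resulting 15×10 matrix has rank 10, and its Smith normal form has invariant factors (1,1,1,1,1,1,1,1,1,2).

Reading off H_k = ker ∂_k / im ∂_{k+1}:

  H_0: rank C_0 − rank ∂_1 = 6 − 5 = 1, and the invariant factors of ∂_1 are all 1, so H_0 ≅ Z.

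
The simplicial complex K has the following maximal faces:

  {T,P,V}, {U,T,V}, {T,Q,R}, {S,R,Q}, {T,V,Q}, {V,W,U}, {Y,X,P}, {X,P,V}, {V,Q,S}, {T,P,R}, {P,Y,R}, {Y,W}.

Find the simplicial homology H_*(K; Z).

H_0 = Z,  H_1 = Z,  H_2 = 0.

We work with the vertex ordering P < Q < R < S < T < U < V < W < X < Y. The simplices of K, each written with vertices in increasing order, are:

  0-simplices (10): P, Q, R, S, T, U, V, W, X, Y
  1-simplices (21): PR, PT, PV, PX, PY, QR, QS, QT, QV, RS, RT, RY, SV, TU, TV, UV, UW, VW, VX, WY, XY
  2-simplices (11): PRT, PRY, PTV, PVX, PXY, QRS, QRT, QSV, QTV, TUV, UVW

giving chain groups C_0 ≅ Z^10, C_1 ≅ Z^21, C_2 ≅ Z^11.

∂_1: C_1 → C_0 sends each edge [p,q] (with p < q) to q − p.
This gives a 10×21 integer matrix of rank 9; reducing to Smith normal form yields diagonal entries (1,1,1,1,1,1,1,1,1).

Boundary ∂_2: C_2 → C_1 acts by ∂[p,q,r] = [q,r] − [p,r] + [p,q]. For instance
  ∂QTV = TV − QV + QT,
  ∂QRS = RS − QS + QR.
The 21×11 boundary matrix has rank 11 and Smith normal form diag(1,1,1,1,1,1,1,1,1,1,1).

From H_k ≅ ker(∂_k) / im(∂_{k+1}) we obtain:

  H_0: rank C_0 − rank ∂_1 = 10 − 9 = 1, and the invariant factors of ∂_1 are all 1, so H_0 = Z.
  H_1: rank ker ∂_1 − rank ∂_2 = (21 − 9) − 11 = 1, and the invariant factors of ∂_2 are all 1, so H_1 = Z.
  H_2: rank ker ∂_2 − rank ∂_3 = (11 − 11) − 0 = 0, and there is no ∂_3, so H_2 = 0.

As a check, the Euler characteristic is 10 − 21 + 11 = 0, which agrees with 1 − 1 + 0 = 0.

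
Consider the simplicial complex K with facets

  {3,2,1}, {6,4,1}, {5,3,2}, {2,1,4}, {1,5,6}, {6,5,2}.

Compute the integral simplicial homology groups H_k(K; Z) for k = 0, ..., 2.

K has 6 vertices, 12 edges, 6 triangles.
rank ∂_0 = 0, rank ∂_1 = 5 ⇒ b_0 = 6 − 0 − 5 = 1; all invariant factors of ∂_1 are 1 so no torsion. So H_0 = Z.
rank ∂_1 = 5, rank ∂_2 = 6 ⇒ b_1 = 12 − 5 − 6 = 1; all invariant factors of ∂_2 are 1 so no torsion. So H_1 = Z.
rank ∂_2 = 6, rank ∂_3 = 0 ⇒ b_2 = 6 − 6 − 0 = 0. So H_2 = 0.

H_0 = Z,  H_1 = Z,  H_2 = 0.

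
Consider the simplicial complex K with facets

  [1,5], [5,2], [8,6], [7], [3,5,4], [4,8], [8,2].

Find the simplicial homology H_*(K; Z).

We work with the vertex ordering 1 < 2 < 3 < 4 < 5 < 6 < 7 < 8. The simplices of K, each written with vertices in increasing order, are:

  0-simplices (8): [1], [2], [3], [4], [5], [6], [7], [8]
  1-simplices (8): [1,5], [2,5], [2,8], [3,4], [3,5], [4,5], [4,8], [6,8]
  2-simplices (1): [3,4,5]

so the chain groups are C_0 ≅ Z^8, C_1 ≅ Z^8, C_2 ≅ Z^1.

The boundary map ∂_1: C_1 → C_0 sends each edge [p,q] (with p < q) to q − p.
As a 8×8 matrix over Z this has rank 6, with invariant factors (1,1,1,1,1,1).

∂_2: C_2 → C_1 acts by ∂[p,q,r] = [q,r] − [p,r] + [p,q]. For instance
  ∂[3,4,5] = [4,5] − [3,5] + [3,4].
The resulting 8×1 matrix has rank 1, and its Smith normal form has invariant factors (1).

Now H_k = ker ∂_k / im ∂_{k+1}, so:

  H_0: rank C_0 − rank ∂_1 = 8 − 6 = 2, and the invariant factors of ∂_1 are all 1, so H_0 ≅ Z^2.
  H_1: rank ker ∂_1 − rank ∂_2 = (8 − 6) − 1 = 1, and the invariant factors of ∂_2 are all 1, so H_1 ≅ Z.
  H_2: rank ker ∂_2 − rank ∂_3 = (1 − 1) − 0 = 0, and there is no ∂_3, so H_2 ≅ 0.

H_0 ≅ Z^2,  H_1 ≅ Z,  H_2 = 0.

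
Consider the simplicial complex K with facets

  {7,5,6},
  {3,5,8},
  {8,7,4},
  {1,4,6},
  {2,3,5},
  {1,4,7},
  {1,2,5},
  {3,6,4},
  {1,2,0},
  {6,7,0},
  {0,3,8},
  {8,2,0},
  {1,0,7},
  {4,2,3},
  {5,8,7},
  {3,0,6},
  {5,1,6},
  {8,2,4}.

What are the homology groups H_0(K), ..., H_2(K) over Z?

We work with the vertex ordering 0 < 1 < 2 < 3 < 4 < 5 < 6 < 7 < 8. The simplices of K, each written with vertices in increasing order, are:

  0-simplices (9): [0], [1], [2], [3], [4], [5], [6], [7], [8]
  1-simplices (27): (27 of them)
  2-simplices (18): [0,1,2], [0,1,7], [0,2,8], [0,3,6], [0,3,8], [0,6,7], [1,2,5], [1,4,6], [1,4,7], [1,5,6], [2,3,4], [2,3,5], [2,4,8], [3,4,6], [3,5,8], [4,7,8], [5,6,7], [5,7,8]

giving chain groups C_0 ≅ Z^9, C_1 ≅ Z^27, C_2 ≅ Z^18.

Boundary ∂_1: C_1 → C_0 maps an edge to its endpoints' difference, ∂[p,q] = q − p.
As a 9×27 matrix over Z this has rank 8, with invariant factors (1,1,1,1,1,1,1,1).

The boundary map ∂_2: C_2 → C_1 acts by ∂[p,q,r] = [q,r] − [p,r] + [p,q]. For instance
  ∂[1,2,5] = [2,5] − [1,5] + [1,2],
  ∂[0,3,6] = [3,6] − [0,6] + [0,3].
As a 27×18 matrix over Z this has rank 18, with invariant factors (1,1,1,1,1,1,1,1,1,1,1,1,1,1,1,1,1,2).

Computing H_k = (kernel of ∂_k) / (image of ∂_{k+1}):

  H_0: rank C_0 − rank ∂_1 = 9 − 8 = 1, and the invariant factors of ∂_1 are all 1, so H_0 = Z.
  H_1: rank ker ∂_1 − rank ∂_2 = (27 − 8) − 18 = 1, and ∂_2 has invariant factor 2 > 1, so H_1 = Z ⊕ Z/2.
  H_2: rank ker ∂_2 − rank ∂_3 = (18 − 18) − 0 = 0, and there is no ∂_3, so H_2 = 0.

H_0 = Z,  H_1 = Z ⊕ Z/2,  H_2 = 0.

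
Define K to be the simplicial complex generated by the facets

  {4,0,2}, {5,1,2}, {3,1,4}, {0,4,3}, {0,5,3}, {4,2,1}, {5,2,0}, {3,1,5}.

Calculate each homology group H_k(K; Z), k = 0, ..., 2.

H_0 ≅ Z,  H_1 = 0,  H_2 ≅ Z.

Fix the vertex order 0 < 1 < 2 < 3 < 4 < 5 and write every simplex with vertices in increasing order. Then dim K = 2 and the simplices of K are:

  0-simplices (6): [0], [1], [2], [3], [4], [5]
  1-simplices (12): [0,2], [0,3], [0,4], [0,5], [1,2], [1,3], [1,4], [1,5], [2,4], [2,5], [3,4], [3,5]
  2-simplices (8): [0,2,4], [0,2,5], [0,3,4], [0,3,5], [1,2,4], [1,2,5], [1,3,4], [1,3,5]

Hence C_0 ≅ Z^6, C_1 ≅ Z^12, C_2 ≅ Z^8.

Boundary ∂_1: C_1 → C_0 maps an edge to its endpoints' difference, ∂[p,q] = q − p. For instance
  ∂[3,4] = [4] − [3].
The resulting 6×12 matrix has rank 5, and its Smith normal form has invariant factors (1,1,1,1,1).

Boundary ∂_2: C_2 → C_1 maps a triangle to the signed sum of its edges. For instance
  ∂[0,2,5] = [2,5] − [0,5] + [0,2],
  ∂[0,2,4] = [2,4] − [0,4] + [0,2].
The 12×8 boundary matrix has rank 7 and Smith normal form diag(1,1,1,1,1,1,1).

From H_k ≅ ker(∂_k) / im(∂_{k+1}) we obtain:

  H_0: rank C_0 − rank ∂_1 = 6 − 5 = 1, and the invariant factors of ∂_1 are all 1, so H_0 ≅ Z.
  H_1: rank ker ∂_1 − rank ∂_2 = (12 − 5) − 7 = 0, and the invariant factors of ∂_2 are all 1, so H_1 ≅ 0.
  H_2: rank ker ∂_2 − rank ∂_3 = (8 − 7) − 0 = 1, and there is no ∂_3, so H_2 ≅ Z.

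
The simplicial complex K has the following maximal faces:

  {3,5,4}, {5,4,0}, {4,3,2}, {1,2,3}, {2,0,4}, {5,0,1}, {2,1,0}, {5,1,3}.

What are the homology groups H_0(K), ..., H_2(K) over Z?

Order the vertices as 0 < 1 < 2 < 3 < 4 < 5. Listing each simplex with vertices in this order, K has dimension 2 with simplices:

  0-simplices (6): [0], [1], [2], [3], [4], [5]
  1-simplices (12): [0,1], [0,2], [0,4], [0,5], [1,2], [1,3], [1,5], [2,3], [2,4], [3,4], [3,5], [4,5]
  2-simplices (8): [0,1,2], [0,1,5], [0,2,4], [0,4,5], [1,2,3], [1,3,5], [2,3,4], [3,4,5]

Hence C_0 ≅ Z^6, C_1 ≅ Z^12, C_2 ≅ Z^8.

Boundary ∂_1: C_1 → C_0 maps an edge to its endpoints' difference, ∂[p,q] = q − p.
As a 6×12 matrix over Z this has rank 5, with invariant factors (1,1,1,1,1).

∂_2: C_2 → C_1 sends each 2-simplex [p,q,r] to [q,r] − [p,r] + [p,q]. For instance
  ∂[1,3,5] = [3,5] − [1,5] + [1,3],
  ∂[2,3,4] = [3,4] − [2,4] + [2,3].
As a 12×8 matrix over Z this has rank 7, with invariant factors (1,1,1,1,1,1,1).

From H_k ≅ ker(∂_k) / im(∂_{k+1}) we obtain:

  H_0: rank C_0 − rank ∂_1 = 6 − 5 = 1, and the invariant factors of ∂_1 are all 1, so H_0 ≅ Z.
  H_1: rank ker ∂_1 − rank ∂_2 = (12 − 5) − 7 = 0, and the invariant factors of ∂_2 are all 1, so H_1 ≅ 0.
  H_2: rank ker ∂_2 − rank ∂_3 = (8 − 7) − 0 = 1, and there is no ∂_3, so H_2 ≅ Z.

H_0 = Z,  H_1 = 0,  H_2 = Z.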